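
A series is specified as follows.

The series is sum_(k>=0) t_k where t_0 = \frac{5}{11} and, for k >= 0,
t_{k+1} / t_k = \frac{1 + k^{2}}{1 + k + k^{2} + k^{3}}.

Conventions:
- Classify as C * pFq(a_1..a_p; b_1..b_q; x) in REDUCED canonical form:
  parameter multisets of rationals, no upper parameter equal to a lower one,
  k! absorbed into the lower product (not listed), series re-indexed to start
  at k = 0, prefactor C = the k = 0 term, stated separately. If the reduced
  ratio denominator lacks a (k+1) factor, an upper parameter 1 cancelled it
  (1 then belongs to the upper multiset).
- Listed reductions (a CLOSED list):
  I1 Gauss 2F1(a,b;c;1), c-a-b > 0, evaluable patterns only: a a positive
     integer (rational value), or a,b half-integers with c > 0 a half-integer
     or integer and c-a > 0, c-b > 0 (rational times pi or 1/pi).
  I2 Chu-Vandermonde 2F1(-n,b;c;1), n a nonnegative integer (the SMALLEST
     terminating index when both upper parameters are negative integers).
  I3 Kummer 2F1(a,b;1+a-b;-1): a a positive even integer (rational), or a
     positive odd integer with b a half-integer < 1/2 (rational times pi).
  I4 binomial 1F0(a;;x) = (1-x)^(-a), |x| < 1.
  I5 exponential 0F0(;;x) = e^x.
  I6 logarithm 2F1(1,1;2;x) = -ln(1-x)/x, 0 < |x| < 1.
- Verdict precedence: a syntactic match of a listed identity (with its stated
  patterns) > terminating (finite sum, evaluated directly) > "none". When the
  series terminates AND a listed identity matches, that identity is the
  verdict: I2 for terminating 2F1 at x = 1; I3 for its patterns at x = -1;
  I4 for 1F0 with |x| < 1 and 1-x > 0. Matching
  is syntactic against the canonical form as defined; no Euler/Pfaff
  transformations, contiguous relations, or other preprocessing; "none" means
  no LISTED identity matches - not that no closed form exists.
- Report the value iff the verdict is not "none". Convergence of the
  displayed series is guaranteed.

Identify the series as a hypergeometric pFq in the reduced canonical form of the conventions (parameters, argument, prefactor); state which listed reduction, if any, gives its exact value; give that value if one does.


The series (x = 1) is 0F0: upper {-}, lower {-}, prefactor \frac{5}{11}. Verdict: the I5 exponential reduction applies (the 0F0 exponential series at x = 1). Sum: \frac{5}{11} \cdot e^{1}.

The tell: t_0 = \frac{5}{11} here, and the expanded ratio factors over Q; C = 5/11, x = 1, roots give parameters.
Consecutive-term ratio: r(k) = 1 * 1 / [(k+1)] ; factor over Q: parameters, x = 1, and C = \frac{5}{11}.


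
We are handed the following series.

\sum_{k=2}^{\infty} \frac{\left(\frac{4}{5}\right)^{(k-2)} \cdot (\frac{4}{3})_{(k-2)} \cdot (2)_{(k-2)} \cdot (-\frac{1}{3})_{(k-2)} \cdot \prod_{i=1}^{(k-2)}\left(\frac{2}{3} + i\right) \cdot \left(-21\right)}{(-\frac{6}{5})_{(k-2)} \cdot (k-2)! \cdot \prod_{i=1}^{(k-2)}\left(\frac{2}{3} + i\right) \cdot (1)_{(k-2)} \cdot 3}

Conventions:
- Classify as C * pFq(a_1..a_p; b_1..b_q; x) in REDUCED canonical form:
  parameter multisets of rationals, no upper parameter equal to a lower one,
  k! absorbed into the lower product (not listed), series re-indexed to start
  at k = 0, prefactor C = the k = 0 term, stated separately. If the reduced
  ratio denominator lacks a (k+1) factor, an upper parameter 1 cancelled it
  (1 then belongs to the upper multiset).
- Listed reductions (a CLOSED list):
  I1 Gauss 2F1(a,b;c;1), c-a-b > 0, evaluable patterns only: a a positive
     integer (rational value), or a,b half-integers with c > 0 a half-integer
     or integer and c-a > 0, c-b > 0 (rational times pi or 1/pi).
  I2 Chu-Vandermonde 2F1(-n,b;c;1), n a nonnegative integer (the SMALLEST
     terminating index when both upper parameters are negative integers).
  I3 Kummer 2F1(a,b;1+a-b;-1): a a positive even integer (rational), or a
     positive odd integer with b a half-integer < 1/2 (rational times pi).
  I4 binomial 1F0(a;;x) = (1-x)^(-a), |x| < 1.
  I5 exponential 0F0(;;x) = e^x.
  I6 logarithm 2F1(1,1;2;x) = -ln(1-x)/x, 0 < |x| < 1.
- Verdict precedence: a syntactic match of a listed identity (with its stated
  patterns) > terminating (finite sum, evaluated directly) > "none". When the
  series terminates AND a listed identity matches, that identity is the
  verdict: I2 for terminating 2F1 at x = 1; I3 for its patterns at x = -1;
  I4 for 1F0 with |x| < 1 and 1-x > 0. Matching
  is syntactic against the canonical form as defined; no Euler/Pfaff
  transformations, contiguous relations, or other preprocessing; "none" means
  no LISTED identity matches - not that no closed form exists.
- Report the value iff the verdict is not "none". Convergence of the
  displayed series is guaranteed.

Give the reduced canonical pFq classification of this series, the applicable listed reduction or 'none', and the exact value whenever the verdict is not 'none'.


At argument \frac{4}{5}: a 3F2 with upper {-\frac{1}{3}, \frac{4}{3}, 2}, lower {-\frac{6}{5}, 1}, scaled by C = -7. Verdict: no listed reduction: x = \frac{4}{5} and upper {-\frac{1}{3}, \frac{4}{3}, 2} fail every I1-I6 pattern.

The tell: from the first term -7: the constant factors (prefactor -7) combine into one prefactor.
Term ratio: r(k) = \frac{4}{5} * (k-\frac{1}{3}) (k+\frac{4}{3}) (k+2) / [(k-\frac{6}{5}) (k+1) (k+1)] - poly over poly, x = \frac{4}{5} from leading terms; C = -7 at k = 0.


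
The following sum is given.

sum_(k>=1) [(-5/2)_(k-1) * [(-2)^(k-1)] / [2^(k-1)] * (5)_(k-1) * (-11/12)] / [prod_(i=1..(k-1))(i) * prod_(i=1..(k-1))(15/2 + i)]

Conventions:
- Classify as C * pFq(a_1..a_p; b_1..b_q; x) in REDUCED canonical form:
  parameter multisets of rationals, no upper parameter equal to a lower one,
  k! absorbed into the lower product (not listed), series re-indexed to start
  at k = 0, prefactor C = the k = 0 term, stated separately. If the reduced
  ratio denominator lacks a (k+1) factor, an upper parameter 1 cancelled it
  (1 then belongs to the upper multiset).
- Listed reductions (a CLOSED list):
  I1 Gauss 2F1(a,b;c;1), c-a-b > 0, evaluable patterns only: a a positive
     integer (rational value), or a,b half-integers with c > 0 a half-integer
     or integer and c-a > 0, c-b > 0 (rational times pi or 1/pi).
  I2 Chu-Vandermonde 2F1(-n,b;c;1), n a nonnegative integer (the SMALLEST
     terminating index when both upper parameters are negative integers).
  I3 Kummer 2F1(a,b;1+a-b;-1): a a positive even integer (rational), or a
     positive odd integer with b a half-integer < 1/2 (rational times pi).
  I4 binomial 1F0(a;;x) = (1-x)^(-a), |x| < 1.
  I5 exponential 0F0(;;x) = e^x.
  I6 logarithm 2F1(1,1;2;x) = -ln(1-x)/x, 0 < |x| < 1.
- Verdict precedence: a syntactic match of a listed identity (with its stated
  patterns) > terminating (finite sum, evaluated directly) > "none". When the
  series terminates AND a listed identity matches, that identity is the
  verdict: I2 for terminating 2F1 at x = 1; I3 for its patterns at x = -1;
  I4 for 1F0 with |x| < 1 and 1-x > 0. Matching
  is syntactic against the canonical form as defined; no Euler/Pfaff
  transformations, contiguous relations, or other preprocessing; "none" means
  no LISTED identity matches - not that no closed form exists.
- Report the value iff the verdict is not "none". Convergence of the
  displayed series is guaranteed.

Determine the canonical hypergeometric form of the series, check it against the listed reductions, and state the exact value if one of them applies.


This is -11/12 * 2F1(-5/2, 5; 17/2; -1) in reduced canonical form. Verdict: this is Kummer (I3) (x = -1; c = 17/2 equals 1+a-b for upper {-5/2, 5}: listed pattern). Value: (-495495/524288) * pi.

Key observation: with t_0 = -11/12, the two k-th powers (C = -11/12) combine into one argument.
Term ratio: r(k) = (-1) * (k-5/2) (k+5) / [(k+17/2) (k+1)] - rational in k. x = (-1); t_0 = -11/12; negate the roots.


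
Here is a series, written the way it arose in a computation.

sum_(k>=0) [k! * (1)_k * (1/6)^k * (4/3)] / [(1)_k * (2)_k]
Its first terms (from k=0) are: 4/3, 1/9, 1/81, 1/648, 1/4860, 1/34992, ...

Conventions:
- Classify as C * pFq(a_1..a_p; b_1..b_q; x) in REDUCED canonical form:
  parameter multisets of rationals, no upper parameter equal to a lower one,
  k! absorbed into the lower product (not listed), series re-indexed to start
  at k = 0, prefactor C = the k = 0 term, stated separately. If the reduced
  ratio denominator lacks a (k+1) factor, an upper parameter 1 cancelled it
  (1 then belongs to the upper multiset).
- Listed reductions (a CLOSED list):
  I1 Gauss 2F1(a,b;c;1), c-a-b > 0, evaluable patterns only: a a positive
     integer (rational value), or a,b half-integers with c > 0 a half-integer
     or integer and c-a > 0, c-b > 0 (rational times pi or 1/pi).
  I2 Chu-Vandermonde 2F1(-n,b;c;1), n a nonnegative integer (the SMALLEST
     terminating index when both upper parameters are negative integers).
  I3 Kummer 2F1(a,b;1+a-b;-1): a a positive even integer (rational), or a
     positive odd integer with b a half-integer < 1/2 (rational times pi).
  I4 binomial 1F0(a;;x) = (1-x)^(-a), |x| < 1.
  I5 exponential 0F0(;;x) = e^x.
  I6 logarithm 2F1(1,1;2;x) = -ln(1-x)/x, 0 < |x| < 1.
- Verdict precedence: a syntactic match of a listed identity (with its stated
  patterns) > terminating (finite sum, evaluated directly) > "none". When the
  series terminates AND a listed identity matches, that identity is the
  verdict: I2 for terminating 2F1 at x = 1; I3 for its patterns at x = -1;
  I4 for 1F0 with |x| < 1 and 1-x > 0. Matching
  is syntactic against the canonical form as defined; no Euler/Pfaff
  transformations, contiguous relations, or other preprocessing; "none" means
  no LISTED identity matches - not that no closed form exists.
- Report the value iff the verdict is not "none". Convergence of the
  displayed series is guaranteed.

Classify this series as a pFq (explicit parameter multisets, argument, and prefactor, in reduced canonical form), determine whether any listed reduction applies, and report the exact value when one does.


Reduced: x = 1/6, 2F1, upper = {1, 1}, lower = {2}, C = 4/3. Verdict: the logarithmic series (I6) applies (the logarithm: parameters (1,1;2), x = 1/6). Exact value: (-8) * ln(5/6).

Key observation: from the first term 4/3: the factorial ratio (C = 4/3, x = 1/6) (k+a-1)!/(a-1)! is a rising factorial (a)_k.
Adjacent-term ratio: r(k) = (1/6) * (k+1) (k+1) / [(k+2) (k+1)] - rational in k, leading ratio (1/6); with t_0 = 4/3, classification follows.


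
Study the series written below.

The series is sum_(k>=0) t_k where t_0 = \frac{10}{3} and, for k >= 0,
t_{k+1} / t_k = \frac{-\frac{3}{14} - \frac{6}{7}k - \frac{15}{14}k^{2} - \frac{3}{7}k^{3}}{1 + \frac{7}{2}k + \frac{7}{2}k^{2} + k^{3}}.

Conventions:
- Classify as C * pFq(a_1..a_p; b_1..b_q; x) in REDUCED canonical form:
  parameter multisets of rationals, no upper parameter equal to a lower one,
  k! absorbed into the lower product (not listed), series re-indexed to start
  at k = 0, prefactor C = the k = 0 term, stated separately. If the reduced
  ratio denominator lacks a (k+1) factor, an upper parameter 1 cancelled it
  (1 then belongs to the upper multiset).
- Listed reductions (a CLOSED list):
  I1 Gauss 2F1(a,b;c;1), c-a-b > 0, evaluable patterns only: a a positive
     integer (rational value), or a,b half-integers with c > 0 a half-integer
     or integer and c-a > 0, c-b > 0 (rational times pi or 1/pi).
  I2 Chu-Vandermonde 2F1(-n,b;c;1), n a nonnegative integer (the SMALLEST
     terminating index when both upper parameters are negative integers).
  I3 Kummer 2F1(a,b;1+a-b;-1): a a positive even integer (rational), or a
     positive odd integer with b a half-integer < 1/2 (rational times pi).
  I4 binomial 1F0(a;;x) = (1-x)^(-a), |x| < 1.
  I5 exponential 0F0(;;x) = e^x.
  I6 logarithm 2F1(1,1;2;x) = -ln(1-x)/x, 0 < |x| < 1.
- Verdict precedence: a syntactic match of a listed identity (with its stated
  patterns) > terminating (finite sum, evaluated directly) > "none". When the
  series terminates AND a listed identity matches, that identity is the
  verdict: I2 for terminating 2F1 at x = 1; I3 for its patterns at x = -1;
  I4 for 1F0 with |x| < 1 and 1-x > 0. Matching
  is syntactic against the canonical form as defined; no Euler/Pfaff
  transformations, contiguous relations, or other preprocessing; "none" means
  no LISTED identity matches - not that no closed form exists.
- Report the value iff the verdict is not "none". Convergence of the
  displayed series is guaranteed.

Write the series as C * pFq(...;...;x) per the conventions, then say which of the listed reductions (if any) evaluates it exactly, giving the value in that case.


Reduced: x = -\frac{3}{7}, 2F1, upper = {1, 1}, lower = {2}, C = \frac{10}{3}. Verdict: the logarithmic series (I6) fires (the logarithm: parameters (1,1;2), x = -\frac{3}{7}). Value: \frac{70}{9} \cdot \ln\left(\frac{10}{7}\right).

The tell: x = -\frac{3}{7} and cancel k + 1/2 from the displayed ratio first; then C = 10/3, x = -3/7.
Step ratio: r(k) = -\frac{3}{7} * (k+1) (k+1) / [(k+2) (k+1)] - poly over poly, x = -\frac{3}{7} from leading terms; C = \frac{10}{3} at k = 0.


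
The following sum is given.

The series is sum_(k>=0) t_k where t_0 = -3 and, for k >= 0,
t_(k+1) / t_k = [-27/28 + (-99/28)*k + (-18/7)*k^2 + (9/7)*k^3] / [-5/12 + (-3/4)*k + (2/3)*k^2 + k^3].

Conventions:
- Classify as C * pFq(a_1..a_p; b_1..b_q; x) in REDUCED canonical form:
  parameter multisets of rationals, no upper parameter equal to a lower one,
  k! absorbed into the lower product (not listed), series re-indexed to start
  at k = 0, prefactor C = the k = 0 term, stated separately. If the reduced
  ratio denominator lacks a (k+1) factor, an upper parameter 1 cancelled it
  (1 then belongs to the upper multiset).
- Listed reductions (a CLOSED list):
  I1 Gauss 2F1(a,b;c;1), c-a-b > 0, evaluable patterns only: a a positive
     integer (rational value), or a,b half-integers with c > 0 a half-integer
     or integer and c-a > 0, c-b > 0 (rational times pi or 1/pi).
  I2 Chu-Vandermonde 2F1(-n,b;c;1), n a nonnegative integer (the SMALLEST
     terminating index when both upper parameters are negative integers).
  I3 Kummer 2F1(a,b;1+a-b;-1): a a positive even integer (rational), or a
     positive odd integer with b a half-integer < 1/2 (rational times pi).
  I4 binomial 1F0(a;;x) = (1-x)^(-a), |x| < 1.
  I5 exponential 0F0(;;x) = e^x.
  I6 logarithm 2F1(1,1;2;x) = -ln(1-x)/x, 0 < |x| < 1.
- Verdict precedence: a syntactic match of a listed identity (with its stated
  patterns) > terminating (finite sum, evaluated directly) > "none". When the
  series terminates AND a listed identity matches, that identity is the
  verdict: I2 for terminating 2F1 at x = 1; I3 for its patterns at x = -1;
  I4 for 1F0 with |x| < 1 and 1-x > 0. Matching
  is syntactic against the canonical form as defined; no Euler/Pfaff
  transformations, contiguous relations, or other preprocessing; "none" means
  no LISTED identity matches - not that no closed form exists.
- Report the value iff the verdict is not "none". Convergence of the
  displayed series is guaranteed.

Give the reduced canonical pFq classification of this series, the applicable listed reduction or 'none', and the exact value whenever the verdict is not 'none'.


Canonical form: C = -3 times 2F1 with upper {-3, 1/2}, lower {-5/6}, x = 9/7. Verdict: terminating. (-3)_k vanishes past k = 3, leaving a 4-term sum, computed directly. Value: -40632/12005.

Key observation: with t_0 = -3, the ratio is unreduced: k + 1/2 divides both sides (C = -3, x = 9/7).
Ratio: r(k) = (9/7) * (k-3) (k+1/2) / [(k-5/6) (k+1)] - rational in k. x = (9/7); t_0 = -3; negate the roots.


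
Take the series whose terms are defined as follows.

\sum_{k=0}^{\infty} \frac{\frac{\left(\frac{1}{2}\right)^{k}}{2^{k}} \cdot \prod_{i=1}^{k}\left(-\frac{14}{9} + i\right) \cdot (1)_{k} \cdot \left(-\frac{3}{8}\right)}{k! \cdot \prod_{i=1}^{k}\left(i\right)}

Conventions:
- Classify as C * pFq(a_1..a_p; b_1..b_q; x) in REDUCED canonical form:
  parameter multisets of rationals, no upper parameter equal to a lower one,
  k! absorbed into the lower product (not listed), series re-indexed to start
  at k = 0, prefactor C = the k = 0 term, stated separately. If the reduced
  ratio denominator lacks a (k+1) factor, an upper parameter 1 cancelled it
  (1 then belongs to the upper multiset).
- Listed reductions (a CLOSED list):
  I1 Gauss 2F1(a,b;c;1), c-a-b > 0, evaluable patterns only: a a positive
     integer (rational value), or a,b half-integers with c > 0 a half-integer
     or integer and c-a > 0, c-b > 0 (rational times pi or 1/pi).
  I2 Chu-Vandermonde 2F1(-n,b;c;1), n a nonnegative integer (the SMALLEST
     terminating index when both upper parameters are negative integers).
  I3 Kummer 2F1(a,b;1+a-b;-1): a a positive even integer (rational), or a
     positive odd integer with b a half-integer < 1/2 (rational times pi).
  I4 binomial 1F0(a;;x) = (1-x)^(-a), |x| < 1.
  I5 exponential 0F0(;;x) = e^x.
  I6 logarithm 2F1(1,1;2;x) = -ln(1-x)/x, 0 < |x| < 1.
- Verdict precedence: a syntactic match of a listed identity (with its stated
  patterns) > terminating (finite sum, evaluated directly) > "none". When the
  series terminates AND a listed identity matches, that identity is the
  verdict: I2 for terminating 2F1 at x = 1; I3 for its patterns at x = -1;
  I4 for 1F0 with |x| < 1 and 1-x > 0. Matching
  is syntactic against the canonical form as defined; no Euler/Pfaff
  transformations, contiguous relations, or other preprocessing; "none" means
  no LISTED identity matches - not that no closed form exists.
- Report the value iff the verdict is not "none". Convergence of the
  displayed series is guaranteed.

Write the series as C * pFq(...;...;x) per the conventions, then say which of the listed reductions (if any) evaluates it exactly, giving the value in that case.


This is -\frac{3}{8} * 1F0(-\frac{5}{9}; -; \frac{1}{4}) in reduced canonical form. Verdict: this is the binomial series (I4) (the 1F0 binomial series: exponent 5/9, x = \frac{1}{4}). Its exact value is \left(-\frac{3}{8}\right) \cdot \left(\frac{3}{4}\right)^{\frac{5}{9}}.

First insight: with t_0 = -\frac{3}{8}, the parameter 1 appears in both the upper and lower lists and cancels.
Consecutive-term ratio: r(k) = \frac{1}{4} * (k-\frac{5}{9}) / [(k+1)] - rational in k, leading ratio \frac{1}{4}; with t_0 = -\frac{3}{8}, classification follows.


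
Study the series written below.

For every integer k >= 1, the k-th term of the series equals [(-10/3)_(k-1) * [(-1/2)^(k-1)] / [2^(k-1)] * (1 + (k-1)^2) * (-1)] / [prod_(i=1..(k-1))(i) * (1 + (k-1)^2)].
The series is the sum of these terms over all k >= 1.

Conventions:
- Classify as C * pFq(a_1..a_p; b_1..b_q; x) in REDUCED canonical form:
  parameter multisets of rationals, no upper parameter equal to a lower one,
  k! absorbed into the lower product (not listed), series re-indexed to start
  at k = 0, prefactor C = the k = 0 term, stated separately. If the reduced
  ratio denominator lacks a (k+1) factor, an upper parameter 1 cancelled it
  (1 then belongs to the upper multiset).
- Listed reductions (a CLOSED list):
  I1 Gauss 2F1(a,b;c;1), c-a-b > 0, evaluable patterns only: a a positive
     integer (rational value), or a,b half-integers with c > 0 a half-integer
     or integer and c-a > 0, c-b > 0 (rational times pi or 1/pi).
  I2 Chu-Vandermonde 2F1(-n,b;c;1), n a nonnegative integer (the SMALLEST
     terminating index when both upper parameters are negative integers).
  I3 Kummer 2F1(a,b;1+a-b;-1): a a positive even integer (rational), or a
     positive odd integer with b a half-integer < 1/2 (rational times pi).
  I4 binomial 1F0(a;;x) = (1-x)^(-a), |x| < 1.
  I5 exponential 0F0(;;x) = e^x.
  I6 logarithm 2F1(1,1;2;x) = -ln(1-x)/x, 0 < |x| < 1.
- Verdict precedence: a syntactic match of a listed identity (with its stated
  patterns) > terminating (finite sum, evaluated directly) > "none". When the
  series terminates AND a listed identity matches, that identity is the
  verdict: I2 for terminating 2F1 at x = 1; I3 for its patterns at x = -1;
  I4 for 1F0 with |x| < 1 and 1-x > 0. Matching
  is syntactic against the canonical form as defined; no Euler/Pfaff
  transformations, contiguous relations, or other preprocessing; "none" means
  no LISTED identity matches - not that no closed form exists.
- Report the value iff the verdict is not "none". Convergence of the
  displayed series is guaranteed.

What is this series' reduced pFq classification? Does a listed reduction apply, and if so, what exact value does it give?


Canonical form: C = -1 times 1F0 with upper {-10/3}, lower {-}, x = -1/4. Verdict: the I4 binomial reduction matches (the 1F0 binomial series: exponent 10/3, x = -1/4). Hence: (-1) * (5/4)^(10/3).

First insight: x = (-1/4) and the product of the first k integers (prefactor -1) is k!.
Term ratio: r(k) = (-1/4) * (k-10/3) / [(k+1)] - rational in k, leading ratio (-1/4); with t_0 = -1, classification follows.


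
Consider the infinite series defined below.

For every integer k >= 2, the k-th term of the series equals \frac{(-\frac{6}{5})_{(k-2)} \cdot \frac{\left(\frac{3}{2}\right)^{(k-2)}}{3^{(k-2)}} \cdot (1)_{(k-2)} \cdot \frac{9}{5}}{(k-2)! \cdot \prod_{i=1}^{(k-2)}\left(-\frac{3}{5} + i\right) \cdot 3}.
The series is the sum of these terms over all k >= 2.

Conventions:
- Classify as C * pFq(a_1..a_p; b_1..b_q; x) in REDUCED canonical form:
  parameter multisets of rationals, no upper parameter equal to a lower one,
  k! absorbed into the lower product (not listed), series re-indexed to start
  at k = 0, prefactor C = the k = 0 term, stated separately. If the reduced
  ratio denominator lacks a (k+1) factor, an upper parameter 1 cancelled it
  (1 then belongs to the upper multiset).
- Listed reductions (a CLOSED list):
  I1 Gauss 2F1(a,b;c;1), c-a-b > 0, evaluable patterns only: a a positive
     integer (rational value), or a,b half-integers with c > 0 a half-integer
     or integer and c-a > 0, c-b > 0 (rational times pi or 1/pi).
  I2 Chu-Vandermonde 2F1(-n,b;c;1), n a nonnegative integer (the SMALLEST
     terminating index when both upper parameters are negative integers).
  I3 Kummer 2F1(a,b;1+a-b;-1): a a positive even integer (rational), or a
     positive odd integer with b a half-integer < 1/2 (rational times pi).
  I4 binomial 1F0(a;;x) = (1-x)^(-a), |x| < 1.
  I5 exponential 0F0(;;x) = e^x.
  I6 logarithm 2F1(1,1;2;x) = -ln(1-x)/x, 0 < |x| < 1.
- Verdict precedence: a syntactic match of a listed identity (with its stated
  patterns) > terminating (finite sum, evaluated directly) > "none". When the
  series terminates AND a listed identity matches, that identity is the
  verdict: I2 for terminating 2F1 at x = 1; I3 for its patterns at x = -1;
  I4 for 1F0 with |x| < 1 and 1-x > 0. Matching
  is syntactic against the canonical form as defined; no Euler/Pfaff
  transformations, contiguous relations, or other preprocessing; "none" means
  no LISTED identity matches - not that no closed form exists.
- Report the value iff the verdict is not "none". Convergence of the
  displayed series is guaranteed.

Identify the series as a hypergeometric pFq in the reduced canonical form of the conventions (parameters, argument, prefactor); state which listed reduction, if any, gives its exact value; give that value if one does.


Canonical form: C = \frac{3}{5} times 2F1 with upper {-\frac{6}{5}, 1}, lower {\frac{2}{5}}, x = \frac{1}{2}. Verdict: none. Every listed pattern misses the 2F1 form at \frac{1}{2}, upper {-\frac{6}{5}, 1}.

Structural cue: t_0 being \frac{3}{5}, the constant factors (C = 3/5) combine into one prefactor.
Step ratio: r(k) = \frac{1}{2} * (k-\frac{6}{5}) (k+1) / [(k+\frac{2}{5}) (k+1)] - rational; roots negated = parameters, x = \frac{1}{2}, C = \frac{3}{5}.


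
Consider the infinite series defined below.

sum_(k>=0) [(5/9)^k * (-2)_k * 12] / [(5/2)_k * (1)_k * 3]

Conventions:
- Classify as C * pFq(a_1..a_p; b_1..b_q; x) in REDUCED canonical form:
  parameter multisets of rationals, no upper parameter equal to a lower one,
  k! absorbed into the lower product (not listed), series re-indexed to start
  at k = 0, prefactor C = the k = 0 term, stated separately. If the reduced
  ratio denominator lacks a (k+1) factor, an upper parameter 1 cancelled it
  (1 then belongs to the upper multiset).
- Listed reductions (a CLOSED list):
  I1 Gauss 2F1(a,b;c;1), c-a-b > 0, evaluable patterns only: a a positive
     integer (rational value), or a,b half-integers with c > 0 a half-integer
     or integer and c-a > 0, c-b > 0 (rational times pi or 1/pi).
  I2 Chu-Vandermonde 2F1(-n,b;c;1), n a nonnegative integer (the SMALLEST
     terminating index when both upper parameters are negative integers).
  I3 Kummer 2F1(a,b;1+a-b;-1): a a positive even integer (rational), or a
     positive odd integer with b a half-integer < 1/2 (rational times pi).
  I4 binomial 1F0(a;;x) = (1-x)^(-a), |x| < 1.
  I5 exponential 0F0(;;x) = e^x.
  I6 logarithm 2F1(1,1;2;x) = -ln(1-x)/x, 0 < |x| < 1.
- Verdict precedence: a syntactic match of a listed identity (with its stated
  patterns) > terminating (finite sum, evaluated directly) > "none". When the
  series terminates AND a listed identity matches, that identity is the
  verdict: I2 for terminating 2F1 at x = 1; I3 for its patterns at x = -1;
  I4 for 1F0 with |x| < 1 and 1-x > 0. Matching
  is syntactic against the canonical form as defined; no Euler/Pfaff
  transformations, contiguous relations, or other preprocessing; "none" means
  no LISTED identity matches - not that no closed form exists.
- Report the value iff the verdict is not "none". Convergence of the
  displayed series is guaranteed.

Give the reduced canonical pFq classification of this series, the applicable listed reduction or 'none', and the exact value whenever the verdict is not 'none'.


At argument 5/9: a 1F1 with upper {-2}, lower {5/2}, scaled by C = 4. Verdict: terminating - no listed pattern fits, but -2 in the upper list cuts the series at k = 2; direct evaluation. Its exact value is 1340/567.

Structural cue: t_0 = 4 here, and (1)_k (C = 4, x = 5/9) is k! itself.
Adjacent-term ratio: r(k) = (5/9) * (k-2) / [(k+5/2) (k+1)] - rational in k, leading ratio (5/9); with t_0 = 4, classification follows.


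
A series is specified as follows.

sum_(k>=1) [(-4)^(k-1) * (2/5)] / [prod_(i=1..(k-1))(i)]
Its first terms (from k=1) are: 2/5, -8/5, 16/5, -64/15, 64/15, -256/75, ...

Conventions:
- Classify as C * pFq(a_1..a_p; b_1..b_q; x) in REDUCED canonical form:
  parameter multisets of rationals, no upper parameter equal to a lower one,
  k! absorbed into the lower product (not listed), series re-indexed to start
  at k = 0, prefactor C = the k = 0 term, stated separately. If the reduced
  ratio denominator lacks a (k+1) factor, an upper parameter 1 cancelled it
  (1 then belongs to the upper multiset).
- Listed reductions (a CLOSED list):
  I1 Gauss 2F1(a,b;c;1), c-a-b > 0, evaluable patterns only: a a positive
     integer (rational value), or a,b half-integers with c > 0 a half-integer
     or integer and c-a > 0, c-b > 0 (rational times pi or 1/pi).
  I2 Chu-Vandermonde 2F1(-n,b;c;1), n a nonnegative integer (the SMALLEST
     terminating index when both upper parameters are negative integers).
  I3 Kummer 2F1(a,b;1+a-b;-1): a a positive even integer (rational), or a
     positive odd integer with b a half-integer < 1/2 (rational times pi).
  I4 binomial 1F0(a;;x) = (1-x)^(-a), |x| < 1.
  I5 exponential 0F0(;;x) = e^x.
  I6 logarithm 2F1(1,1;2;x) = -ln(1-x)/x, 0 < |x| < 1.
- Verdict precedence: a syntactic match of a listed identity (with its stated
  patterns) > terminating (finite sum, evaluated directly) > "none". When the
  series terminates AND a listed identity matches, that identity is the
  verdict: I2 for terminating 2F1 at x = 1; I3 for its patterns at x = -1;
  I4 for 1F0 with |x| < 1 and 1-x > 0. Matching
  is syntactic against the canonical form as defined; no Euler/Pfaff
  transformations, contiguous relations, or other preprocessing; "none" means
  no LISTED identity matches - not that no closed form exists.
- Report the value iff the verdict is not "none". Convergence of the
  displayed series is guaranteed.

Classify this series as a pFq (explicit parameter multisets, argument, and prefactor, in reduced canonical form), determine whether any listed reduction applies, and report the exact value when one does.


Reduced: x = -4, 0F0, upper = {-}, lower = {-}, C = 2/5. Verdict at x = -4: the exponential series (I5) matches (the 0F0 exponential series at x = -4). Value: (2/5) * e^(-4).

First insight: t_0 = 2/5 here, and the product of the first k integers (C = 2/5) is k!.
Term ratio: r(k) = (-4) * 1 / [(k+1)] - poly over poly, x = (-4) from leading terms; C = 2/5 at k = 0.


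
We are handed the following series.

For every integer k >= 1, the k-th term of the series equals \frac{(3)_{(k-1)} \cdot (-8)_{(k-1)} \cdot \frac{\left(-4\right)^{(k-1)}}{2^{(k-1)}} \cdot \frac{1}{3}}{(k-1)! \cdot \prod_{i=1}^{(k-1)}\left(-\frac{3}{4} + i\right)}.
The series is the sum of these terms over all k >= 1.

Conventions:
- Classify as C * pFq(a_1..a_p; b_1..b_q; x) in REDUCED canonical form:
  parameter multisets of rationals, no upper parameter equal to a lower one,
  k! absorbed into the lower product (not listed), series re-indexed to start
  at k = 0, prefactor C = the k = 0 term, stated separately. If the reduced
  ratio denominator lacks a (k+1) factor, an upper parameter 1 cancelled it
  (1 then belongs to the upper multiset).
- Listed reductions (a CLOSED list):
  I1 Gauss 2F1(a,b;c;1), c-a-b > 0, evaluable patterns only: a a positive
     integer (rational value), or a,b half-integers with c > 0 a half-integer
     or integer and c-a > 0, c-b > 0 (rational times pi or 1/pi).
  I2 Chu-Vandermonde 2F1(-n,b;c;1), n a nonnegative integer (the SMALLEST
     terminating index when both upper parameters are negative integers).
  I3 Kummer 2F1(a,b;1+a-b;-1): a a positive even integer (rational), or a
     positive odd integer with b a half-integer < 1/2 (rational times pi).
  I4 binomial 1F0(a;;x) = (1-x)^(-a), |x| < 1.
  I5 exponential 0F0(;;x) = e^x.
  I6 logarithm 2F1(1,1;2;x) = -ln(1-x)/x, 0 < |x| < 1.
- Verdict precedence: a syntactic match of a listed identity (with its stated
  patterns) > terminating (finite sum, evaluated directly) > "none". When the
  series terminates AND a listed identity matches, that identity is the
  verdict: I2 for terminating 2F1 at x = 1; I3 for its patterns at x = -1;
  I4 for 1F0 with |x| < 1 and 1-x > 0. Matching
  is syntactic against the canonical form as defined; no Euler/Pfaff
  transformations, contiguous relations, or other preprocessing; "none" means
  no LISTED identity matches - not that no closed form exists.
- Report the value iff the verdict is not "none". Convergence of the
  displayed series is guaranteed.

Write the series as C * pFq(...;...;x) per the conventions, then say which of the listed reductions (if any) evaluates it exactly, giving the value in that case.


First insight: from the first term \frac{1}{3}: the two k-th powers (C = 1/3, x = -2) combine into one argument.
Term ratio: r(k) = -2 * (k-8) (k+3) / [(k+\frac{1}{4}) (k+1)] - rational in k, leading ratio -2; with t_0 = \frac{1}{3}, classification follows.

At argument -2: a 2F1 with upper {-8, 3}, lower {\frac{1}{4}}, scaled by C = \frac{1}{3}. Verdict: terminating at k = 8: the factor (-8)_k kills every later term; summing the 9 survivors is exact. Sum: \frac{348770852513}{480675}.


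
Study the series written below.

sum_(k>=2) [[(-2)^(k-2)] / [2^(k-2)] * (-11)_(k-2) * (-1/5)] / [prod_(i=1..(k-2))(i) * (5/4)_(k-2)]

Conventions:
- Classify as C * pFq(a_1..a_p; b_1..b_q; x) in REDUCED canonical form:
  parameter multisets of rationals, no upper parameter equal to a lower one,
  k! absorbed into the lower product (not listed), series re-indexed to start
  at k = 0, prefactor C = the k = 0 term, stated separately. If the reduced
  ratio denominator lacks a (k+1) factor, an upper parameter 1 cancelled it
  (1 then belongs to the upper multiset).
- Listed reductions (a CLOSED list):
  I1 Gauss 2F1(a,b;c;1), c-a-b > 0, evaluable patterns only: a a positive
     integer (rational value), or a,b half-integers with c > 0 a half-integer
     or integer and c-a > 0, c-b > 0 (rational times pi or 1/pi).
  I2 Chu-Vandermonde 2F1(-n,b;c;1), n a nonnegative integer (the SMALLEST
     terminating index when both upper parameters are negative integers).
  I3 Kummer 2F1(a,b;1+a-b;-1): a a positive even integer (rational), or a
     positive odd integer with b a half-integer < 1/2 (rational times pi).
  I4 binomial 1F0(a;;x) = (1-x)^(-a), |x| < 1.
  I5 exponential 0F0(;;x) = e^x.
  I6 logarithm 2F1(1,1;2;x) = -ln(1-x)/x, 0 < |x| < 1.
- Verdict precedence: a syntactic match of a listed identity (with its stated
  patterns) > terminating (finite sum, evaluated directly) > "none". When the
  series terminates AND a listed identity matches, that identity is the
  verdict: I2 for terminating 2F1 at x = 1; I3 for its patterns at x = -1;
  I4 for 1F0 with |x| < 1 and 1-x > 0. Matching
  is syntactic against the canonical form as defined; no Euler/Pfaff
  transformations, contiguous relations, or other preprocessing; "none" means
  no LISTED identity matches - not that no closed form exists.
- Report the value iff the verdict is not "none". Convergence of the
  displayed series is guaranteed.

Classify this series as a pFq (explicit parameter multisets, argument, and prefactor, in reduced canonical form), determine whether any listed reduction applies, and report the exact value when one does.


Canonical form: C = -1/5 times 1F1 with upper {-11}, lower {5/4}, x = -1. Verdict: terminating (-11 upstairs). 12 nonzero terms in all; added directly. Exact value: -1175113311361877/100321774678125.

Key observation: t_0 being -1/5, the product of the first k integers (prefactor -1/5) is k!.
Step ratio: r(k) = (-1) * (k-11) / [(k+5/4) (k+1)] ; factor over Q: parameters, x = (-1), and C = -1/5.


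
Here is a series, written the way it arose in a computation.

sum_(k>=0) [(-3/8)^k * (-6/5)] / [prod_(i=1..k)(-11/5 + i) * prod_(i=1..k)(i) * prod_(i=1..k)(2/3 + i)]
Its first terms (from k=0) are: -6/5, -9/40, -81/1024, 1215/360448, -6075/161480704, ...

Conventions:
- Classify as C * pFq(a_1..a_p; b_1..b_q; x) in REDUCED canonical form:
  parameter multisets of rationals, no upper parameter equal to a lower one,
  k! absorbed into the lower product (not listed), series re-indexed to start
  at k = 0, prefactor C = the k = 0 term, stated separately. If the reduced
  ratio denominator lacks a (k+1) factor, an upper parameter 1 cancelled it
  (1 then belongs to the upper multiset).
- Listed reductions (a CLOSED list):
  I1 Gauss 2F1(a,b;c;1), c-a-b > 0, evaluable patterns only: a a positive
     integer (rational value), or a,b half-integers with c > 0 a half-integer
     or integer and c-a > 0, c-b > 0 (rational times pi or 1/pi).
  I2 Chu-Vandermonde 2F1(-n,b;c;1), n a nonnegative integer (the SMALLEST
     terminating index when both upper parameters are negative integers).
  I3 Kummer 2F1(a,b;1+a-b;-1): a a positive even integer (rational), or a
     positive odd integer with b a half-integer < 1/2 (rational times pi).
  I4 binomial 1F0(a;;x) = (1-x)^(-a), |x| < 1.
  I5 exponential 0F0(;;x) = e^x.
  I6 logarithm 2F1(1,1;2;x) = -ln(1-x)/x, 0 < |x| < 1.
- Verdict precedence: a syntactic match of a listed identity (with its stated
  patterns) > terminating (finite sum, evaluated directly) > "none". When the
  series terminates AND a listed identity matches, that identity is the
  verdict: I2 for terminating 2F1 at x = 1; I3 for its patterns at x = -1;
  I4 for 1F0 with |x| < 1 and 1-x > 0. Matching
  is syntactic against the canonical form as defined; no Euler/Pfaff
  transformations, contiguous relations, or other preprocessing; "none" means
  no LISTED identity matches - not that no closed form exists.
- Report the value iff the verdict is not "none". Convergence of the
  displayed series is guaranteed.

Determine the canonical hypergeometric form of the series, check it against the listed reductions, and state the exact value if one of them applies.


The series (x = -3/8) is 0F2: upper {-}, lower {-6/5, 5/3}, prefactor -6/5. Verdict: none (x = -3/8): each listed identity misses the multisets {-} ; {-6/5, 5/3}.

First insight: from the first term -6/5: the lower running product (C = -6/5, x = -3/8) is a rising factorial.
Adjacent-term ratio: r(k) = (-3/8) * 1 / [(k-6/5) (k+5/3) (k+1)] - rational in k. x = (-3/8); t_0 = -6/5; negate the roots.


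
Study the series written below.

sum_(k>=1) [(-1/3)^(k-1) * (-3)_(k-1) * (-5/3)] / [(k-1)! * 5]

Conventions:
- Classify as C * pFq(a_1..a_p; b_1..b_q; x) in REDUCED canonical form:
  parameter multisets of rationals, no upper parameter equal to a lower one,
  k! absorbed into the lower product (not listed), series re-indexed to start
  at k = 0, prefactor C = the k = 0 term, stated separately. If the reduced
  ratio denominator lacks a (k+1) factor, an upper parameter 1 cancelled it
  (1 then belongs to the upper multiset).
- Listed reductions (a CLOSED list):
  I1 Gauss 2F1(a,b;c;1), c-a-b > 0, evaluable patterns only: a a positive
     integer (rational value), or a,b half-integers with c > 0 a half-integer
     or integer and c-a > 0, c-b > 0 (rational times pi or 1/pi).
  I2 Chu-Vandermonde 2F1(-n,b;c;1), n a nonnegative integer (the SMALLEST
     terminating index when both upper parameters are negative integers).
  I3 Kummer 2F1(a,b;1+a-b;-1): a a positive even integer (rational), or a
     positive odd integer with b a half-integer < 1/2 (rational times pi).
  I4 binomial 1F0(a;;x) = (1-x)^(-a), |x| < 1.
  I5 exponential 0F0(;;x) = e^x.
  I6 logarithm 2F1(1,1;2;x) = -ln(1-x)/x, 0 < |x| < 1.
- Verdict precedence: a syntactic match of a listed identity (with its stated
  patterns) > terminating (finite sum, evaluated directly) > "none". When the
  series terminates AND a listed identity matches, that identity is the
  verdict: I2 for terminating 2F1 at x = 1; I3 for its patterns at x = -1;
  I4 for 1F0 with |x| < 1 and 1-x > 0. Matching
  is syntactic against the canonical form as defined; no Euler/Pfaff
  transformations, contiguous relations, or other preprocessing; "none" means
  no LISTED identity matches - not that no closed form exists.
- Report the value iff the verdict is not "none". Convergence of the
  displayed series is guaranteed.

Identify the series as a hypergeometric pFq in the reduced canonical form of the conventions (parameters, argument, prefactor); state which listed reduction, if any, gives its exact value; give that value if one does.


At argument -1/3: a 1F0 with upper {-3}, lower {-}, scaled by C = -1/3. Verdict: the binomial series (I4) fires (the 1F0 binomial series: exponent 3, x = -1/3). Its exact value is -64/81.

Structural cue: t_0 = -1/3 here, and the constant factors (C = -1/3, x = -1/3) combine into one prefactor.
Step ratio: r(k) = (-1/3) * (k-3) / [(k+1)] ; factor over Q: parameters, x = (-1/3), and C = -1/3.


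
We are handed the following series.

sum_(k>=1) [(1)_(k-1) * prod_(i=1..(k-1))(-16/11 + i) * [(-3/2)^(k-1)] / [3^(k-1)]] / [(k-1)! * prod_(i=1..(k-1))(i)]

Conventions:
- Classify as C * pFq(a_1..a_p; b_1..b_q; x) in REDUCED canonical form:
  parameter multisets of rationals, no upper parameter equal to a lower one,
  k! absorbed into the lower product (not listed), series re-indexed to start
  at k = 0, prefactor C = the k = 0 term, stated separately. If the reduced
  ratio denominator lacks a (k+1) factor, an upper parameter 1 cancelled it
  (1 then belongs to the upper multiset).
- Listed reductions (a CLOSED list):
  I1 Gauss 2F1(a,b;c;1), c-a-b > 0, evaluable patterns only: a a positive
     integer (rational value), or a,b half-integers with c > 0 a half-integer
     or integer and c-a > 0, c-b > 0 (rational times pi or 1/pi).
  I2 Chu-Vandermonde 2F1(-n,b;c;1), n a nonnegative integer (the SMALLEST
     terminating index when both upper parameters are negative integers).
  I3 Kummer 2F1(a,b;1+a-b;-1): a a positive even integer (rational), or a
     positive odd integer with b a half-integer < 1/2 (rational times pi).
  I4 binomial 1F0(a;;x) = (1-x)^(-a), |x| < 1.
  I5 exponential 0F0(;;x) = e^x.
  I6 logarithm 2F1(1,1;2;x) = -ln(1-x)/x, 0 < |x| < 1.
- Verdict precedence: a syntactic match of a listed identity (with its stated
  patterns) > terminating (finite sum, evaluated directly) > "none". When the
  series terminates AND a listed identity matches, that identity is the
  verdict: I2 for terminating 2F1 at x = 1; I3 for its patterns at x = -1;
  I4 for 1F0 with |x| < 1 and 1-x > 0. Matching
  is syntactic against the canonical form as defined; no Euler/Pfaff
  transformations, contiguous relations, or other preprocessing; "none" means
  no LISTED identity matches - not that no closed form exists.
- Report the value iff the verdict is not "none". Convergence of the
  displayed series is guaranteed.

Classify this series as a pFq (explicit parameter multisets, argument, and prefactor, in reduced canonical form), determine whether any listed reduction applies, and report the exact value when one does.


The tell: t_0 being 1, the parameter 1 appears in both the upper and lower lists and cancels.
Term ratio: r(k) = (-1/2) * (k-5/11) / [(k+1)] - rational in k, leading ratio (-1/2); with t_0 = 1, classification follows.

Classification (C = 1): 1F0 with upper {-5/11}, lower {-}, argument x = -1/2. Verdict: binomial (I4) matches (the 1F0 binomial series: exponent 5/11, x = -1/2). Sum: (3/2)^(5/11).
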